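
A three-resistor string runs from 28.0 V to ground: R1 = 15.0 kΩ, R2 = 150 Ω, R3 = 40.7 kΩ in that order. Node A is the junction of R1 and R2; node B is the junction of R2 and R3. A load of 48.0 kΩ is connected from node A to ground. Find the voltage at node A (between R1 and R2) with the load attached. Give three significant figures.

Below node A the series string R2+R3 = 40850 Ω sits in parallel with the 48000 Ω load: 22070 Ω.
V_A = 28.0 × 22070/(15000 + 22070) = 16.7 V.

V ≈ 16.7 V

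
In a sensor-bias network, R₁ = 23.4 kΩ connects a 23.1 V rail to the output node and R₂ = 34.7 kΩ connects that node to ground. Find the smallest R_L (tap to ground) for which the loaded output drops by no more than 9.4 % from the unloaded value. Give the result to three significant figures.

R_L(min) ≈ 135 kΩ

Output resistance R_th = R₁‖R₂ = (23.4 × 34.7)/58.10 = 13.98 kΩ.
The fractional drop is R_th/(R_th + R_L); requiring this ≤ 0.0940 gives R_L ≥ R_th(1/0.0940 − 1) = 13.98 × 9.638 = 135 kΩ.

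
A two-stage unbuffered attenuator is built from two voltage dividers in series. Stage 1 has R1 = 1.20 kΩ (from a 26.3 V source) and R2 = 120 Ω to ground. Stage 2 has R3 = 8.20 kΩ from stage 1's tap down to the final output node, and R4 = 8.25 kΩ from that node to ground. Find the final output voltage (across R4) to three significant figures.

Stage 2 presents R3+R4 = 16450 Ω as a load on stage 1's tap.
Stage 1's lower leg becomes R2‖(R3+R4) = 119.1 Ω, so V_mid = 26.3 × 119.1/1319 = 2.375 V.
Stage 2 is itself unloaded: V_out = V_mid × R4/(R3+R4) = 2.375 × 8250/16450 = 1.19 V.

V_out ≈ 1.19 V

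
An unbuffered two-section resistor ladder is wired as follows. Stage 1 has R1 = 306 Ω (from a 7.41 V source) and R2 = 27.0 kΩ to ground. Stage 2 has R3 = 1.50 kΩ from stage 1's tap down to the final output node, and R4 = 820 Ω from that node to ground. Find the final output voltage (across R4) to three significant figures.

Stage 2 presents R3+R4 = 2320 Ω as a load on stage 1's tap.
Stage 1's lower leg becomes R2‖(R3+R4) = 2136 Ω, so V_mid = 7.41 × 2136/2442 = 6.482 V.
Stage 2 is itself unloaded: V_out = V_mid × R4/(R3+R4) = 6.482 × 820/2320 = 2.29 V.

V_out ≈ 2.29 V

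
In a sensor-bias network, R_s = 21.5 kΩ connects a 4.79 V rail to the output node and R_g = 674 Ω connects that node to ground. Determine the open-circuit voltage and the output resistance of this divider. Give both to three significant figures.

V_th is the open-circuit tap voltage: 4.79 × 674/(21500 + 674) = 0.146 V.
With the supply zeroed, R_s and R_g appear in parallel from the tap: R_th = R_s‖R_g = (21500 × 674)/22170 = 654 Ω.

V_th = 0.146 V, R_th = 654 Ω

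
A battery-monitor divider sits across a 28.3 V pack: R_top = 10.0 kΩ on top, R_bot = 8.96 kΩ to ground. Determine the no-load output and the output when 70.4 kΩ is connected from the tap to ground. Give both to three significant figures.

Open-circuit: V = 28.3 × 8.96/(10.0 + 8.96) = 13.4 V.
With the load, R_bot becomes R_bot‖R_L = 7.948 kΩ, so V = 28.3 × 7.948/17.95 = 12.5 V.

Unloaded: 13.4 V; loaded: 12.5 V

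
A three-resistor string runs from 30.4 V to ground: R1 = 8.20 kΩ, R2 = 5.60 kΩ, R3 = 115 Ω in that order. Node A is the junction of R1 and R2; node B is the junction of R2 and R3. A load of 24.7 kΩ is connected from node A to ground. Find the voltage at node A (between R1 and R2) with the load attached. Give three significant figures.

Below node A the series string R2+R3 = 5715 Ω sits in parallel with the 24700 Ω load: 4641 Ω.
V_A = 30.4 × 4641/(8200 + 4641) = 11.0 V.

V ≈ 11.0 V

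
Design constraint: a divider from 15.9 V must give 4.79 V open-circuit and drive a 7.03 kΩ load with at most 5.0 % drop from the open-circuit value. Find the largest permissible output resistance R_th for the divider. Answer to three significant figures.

R_th ≤ 370 Ω

Loading drop = R_th/(R_th + R_L) ≤ 0.0500, so R_th ≤ R_L · ε/(1−ε) = 7.03 kΩ × 0.0500/0.9500 = 370 Ω.
(Any R1, R2 with R2/(R1+R2) = 0.301 and R1‖R2 ≤ 370 Ω will meet the spec.)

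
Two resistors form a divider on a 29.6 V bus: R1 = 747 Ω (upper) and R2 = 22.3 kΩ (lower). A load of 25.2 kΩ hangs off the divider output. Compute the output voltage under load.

V_out ≈ 27.8 V

The load sits in parallel with R2: R2‖R_L = (22300 × 25200) / (22300 + 25200) = 11830 Ω.
V_out = 29.6 × 11830 / (747 + 11830) = 29.6 × 11830/12580 = 27.8 V.
(Unloaded it would have been 28.6 V.)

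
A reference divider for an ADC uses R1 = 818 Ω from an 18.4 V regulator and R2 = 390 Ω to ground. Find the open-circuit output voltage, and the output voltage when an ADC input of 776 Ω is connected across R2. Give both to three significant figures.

Unloaded: 5.94 V; loaded: 4.43 V

Open-circuit: V = 18.4 × 390/(818 + 390) = 5.94 V.
With the load, R2 becomes R2‖R_L = 259.6 Ω, so V = 18.4 × 259.6/1078 = 4.43 V.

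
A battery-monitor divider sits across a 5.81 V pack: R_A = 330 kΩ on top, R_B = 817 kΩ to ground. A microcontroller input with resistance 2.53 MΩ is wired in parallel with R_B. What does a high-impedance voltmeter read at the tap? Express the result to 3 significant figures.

The load sits in parallel with R_B: R_B‖R_L = (817 × 2530) / (817 + 2530) = 617.6 kΩ.
V_out = 5.81 × 617.6 / (330 + 617.6) = 5.81 × 617.6/947.6 = 3.79 V.

V_out ≈ 3.79 V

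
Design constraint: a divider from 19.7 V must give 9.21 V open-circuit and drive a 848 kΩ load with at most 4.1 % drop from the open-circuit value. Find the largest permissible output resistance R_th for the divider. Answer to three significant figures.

R_th ≤ 36.3 kΩ

Loading drop = R_th/(R_th + R_L) ≤ 0.0410, so R_th ≤ R_L · ε/(1−ε) = 848 kΩ × 0.0410/0.9590 = 36.3 kΩ.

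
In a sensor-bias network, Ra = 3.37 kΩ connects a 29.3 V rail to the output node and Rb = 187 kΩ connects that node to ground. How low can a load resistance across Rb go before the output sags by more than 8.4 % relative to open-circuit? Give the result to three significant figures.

R_L(min) ≈ 36.1 kΩ

Output resistance R_th = Ra‖Rb = (3.37 × 187)/190.4 = 3.310 kΩ.
The fractional drop is R_th/(R_th + R_L); requiring this ≤ 0.0840 gives R_L ≥ R_th(1/0.0840 − 1) = 3.310 × 10.90 = 36.1 kΩ.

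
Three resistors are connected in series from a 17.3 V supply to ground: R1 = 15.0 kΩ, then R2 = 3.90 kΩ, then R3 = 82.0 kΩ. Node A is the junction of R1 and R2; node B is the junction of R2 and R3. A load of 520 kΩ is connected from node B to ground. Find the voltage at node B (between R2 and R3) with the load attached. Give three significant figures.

V ≈ 13.7 V

At node B, R3 is in parallel with the load: R3‖R_L = 70.83 kΩ.
Below node A the resistance is R2 + (R3‖R_L) = 74.73 kΩ, so V_A = 17.3 × 74.73/89.73 = 14.41 V.
Then V_B = V_A × (R3‖R_L)/(R2 + R3‖R_L) = 14.41 × 70.83/74.73 = 13.7 V.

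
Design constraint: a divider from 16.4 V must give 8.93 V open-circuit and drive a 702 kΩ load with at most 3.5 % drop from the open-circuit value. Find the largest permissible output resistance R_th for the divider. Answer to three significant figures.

Loading drop = R_th/(R_th + R_L) ≤ 0.0350, so R_th ≤ R_L · ε/(1−ε) = 702 kΩ × 0.0350/0.9650 = 25.5 kΩ.
(Any R1, R2 with R2/(R1+R2) = 0.545 and R1‖R2 ≤ 25.5 kΩ will meet the spec.)

R_th ≤ 25.5 kΩ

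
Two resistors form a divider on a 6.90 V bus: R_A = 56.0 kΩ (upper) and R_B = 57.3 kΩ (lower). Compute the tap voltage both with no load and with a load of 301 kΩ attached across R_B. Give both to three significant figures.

Unloaded: 3.49 V; loaded: 3.19 V

Open-circuit: V = 6.90 × 57.3/(56.0 + 57.3) = 3.49 V.
With the load, R_B becomes R_B‖R_L = 48.14 kΩ, so V = 6.90 × 48.14/104.1 = 3.19 V.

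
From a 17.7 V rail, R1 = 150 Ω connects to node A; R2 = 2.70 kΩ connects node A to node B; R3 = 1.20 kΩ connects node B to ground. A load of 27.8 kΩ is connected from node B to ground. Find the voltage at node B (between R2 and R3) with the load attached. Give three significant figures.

V ≈ 5.09 V

At node B, R3 is in parallel with the load: R3‖R_L = 1150 Ω.
Below node A the resistance is R2 + (R3‖R_L) = 3850 Ω, so V_A = 17.7 × 3850/4000 = 17.04 V.
Then V_B = V_A × (R3‖R_L)/(R2 + R3‖R_L) = 17.04 × 1150/3850 = 5.09 V.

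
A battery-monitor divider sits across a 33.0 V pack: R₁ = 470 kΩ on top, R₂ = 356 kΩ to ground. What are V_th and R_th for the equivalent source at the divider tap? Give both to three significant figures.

V_th = 14.2 V, R_th = 203 kΩ

V_th is the open-circuit tap voltage: 33.0 × 356/(470 + 356) = 14.2 V.
With the supply zeroed, R₁ and R₂ appear in parallel from the tap: R_th = R₁‖R₂ = (470 × 356)/826.0 = 203 kΩ.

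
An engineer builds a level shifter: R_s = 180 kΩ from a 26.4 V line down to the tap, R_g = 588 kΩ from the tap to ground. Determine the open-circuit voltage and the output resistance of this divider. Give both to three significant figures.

V_th = 20.2 V, R_th = 138 kΩ

V_th is the open-circuit tap voltage: 26.4 × 588/(180 + 588) = 20.2 V.
With the supply zeroed, R_s and R_g appear in parallel from the tap: R_th = R_s‖R_g = (180 × 588)/768.0 = 138 kΩ.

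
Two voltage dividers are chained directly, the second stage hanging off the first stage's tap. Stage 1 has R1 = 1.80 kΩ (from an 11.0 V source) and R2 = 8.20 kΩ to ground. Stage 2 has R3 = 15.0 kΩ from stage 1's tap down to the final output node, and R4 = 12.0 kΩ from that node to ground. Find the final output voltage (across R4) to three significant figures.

Stage 2 presents R3+R4 = 27.00 kΩ as a load on stage 1's tap.
Stage 1's lower leg becomes R2‖(R3+R4) = 6.290 kΩ, so V_mid = 11.0 × 6.290/8.090 = 8.552 V.
Stage 2 is itself unloaded: V_out = V_mid × R4/(R3+R4) = 8.552 × 12.0/27.00 = 3.80 V.

V_out ≈ 3.80 V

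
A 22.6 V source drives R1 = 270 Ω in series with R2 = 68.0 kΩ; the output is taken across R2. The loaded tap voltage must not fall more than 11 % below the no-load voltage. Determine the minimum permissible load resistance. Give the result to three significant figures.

R_L(min) ≈ 2.18 kΩ

Output resistance R_th = R1‖R2 = (270 × 68000)/68270 = 268.9 Ω.
The fractional drop is R_th/(R_th + R_L); requiring this ≤ 0.110 gives R_L ≥ R_th(1/0.110 − 1) = 268.9 × 8.091 = 2.18 kΩ.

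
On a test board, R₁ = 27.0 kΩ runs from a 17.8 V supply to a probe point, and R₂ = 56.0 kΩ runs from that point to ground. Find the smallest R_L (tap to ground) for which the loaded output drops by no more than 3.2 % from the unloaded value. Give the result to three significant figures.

R_L(min) ≈ 551 kΩ

Output resistance R_th = R₁‖R₂ = (27.0 × 56.0)/83.00 = 18.22 kΩ.
The fractional drop is R_th/(R_th + R_L); requiring this ≤ 0.0320 gives R_L ≥ R_th(1/0.0320 − 1) = 18.22 × 30.25 = 551 kΩ.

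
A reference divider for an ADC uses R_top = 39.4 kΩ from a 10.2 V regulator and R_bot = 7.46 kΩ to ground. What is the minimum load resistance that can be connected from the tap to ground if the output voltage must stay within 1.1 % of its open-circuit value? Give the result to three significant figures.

R_L(min) ≈ 564 kΩ

Output resistance R_th = R_top‖R_bot = (39.4 × 7.46)/46.86 = 6.272 kΩ.
The fractional drop is R_th/(R_th + R_L); requiring this ≤ 0.0110 gives R_L ≥ R_th(1/0.0110 − 1) = 6.272 × 89.91 = 564 kΩ.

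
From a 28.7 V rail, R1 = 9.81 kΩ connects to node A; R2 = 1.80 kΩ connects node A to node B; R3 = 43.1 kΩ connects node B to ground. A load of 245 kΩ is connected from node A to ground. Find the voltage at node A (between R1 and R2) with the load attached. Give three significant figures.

V ≈ 22.8 V

Below node A the series string R2+R3 = 44.90 kΩ sits in parallel with the 245 kΩ load: 37.95 kΩ.
V_A = 28.7 × 37.95/(9.81 + 37.95) = 22.8 V.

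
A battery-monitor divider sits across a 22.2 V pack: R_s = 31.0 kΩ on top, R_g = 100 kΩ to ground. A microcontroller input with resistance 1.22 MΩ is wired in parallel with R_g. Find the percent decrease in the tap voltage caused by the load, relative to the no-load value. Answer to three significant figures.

The divider's output (Thévenin) resistance is R_s‖R_g = 23.66 kΩ.
Fractional drop under load = R_th/(R_th + R_L) = 23.66 / (23.66 + 1220) = 0.01903.
So the output falls by 1.90 %.

1.90 %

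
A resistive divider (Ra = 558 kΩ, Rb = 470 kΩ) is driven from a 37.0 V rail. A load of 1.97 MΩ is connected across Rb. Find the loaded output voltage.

V_out ≈ 15.0 V

The load sits in parallel with Rb: Rb‖R_L = (470 × 1970) / (470 + 1970) = 379.5 kΩ.
V_out = 37.0 × 379.5 / (558 + 379.5) = 37.0 × 379.5/937.5 = 15.0 V.
(Unloaded it would have been 16.9 V.)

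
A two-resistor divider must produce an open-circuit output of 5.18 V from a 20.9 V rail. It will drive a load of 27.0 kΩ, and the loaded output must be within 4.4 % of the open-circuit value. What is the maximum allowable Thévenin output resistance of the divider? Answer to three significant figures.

R_th ≤ 1.24 kΩ

Loading drop = R_th/(R_th + R_L) ≤ 0.0440, so R_th ≤ R_L · ε/(1−ε) = 27.0 kΩ × 0.0440/0.9560 = 1.24 kΩ.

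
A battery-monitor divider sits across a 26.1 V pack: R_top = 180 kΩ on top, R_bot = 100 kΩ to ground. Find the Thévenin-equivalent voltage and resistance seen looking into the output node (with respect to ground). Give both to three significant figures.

V_th is the open-circuit tap voltage: 26.1 × 100/(180 + 100) = 9.32 V.
With the supply zeroed, R_top and R_bot appear in parallel from the tap: R_th = R_top‖R_bot = (180 × 100)/280.0 = 64.3 kΩ.

V_th = 9.32 V, R_th = 64.3 kΩ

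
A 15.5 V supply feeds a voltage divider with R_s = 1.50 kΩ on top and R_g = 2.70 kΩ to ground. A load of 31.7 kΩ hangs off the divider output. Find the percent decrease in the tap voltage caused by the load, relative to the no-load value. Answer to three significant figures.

2.95 %

The divider's output (Thévenin) resistance is R_s‖R_g = 0.9643 kΩ.
Fractional drop under load = R_th/(R_th + R_L) = 0.9643 / (0.9643 + 31.7) = 0.02952.
So the output falls by 2.95 %.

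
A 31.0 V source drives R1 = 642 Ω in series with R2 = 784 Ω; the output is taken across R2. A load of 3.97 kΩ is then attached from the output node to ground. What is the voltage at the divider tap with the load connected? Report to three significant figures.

The load sits in parallel with R2: R2‖R_L = (784 × 3970) / (784 + 3970) = 654.7 Ω.
V_out = 31.0 × 654.7 / (642 + 654.7) = 31.0 × 654.7/1297 = 15.7 V.

V_out ≈ 15.7 V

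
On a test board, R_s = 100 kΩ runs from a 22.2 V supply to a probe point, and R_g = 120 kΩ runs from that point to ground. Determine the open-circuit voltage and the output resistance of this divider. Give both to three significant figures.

V_th is the open-circuit tap voltage: 22.2 × 120/(100 + 120) = 12.1 V.
With the supply zeroed, R_s and R_g appear in parallel from the tap: R_th = R_s‖R_g = (100 × 120)/220.0 = 54.5 kΩ.

V_th = 12.1 V, R_th = 54.5 kΩ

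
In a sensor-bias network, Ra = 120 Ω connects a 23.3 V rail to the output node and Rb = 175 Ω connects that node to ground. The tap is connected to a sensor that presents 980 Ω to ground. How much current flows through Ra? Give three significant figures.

Rb‖R_L = 148.5 Ω, so the source sees Ra + Rb‖R_L = 268.5 Ω.
I = 23.3 V / 268.5 Ω = 86.8 mA.

I ≈ 86.8 mA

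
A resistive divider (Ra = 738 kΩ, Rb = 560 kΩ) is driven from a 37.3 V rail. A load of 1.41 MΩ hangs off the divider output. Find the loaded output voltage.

The load sits in parallel with Rb: Rb‖R_L = (560 × 1410) / (560 + 1410) = 400.8 kΩ.
V_out = 37.3 × 400.8 / (738 + 400.8) = 37.3 × 400.8/1139 = 13.1 V.
(Unloaded it would have been 16.1 V.)

V_out ≈ 13.1 V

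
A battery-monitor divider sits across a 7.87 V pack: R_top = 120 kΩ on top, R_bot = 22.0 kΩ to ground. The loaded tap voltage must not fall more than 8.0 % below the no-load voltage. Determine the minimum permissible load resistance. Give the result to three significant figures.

R_L(min) ≈ 214 kΩ

Output resistance R_th = R_top‖R_bot = (120 × 22.0)/142.0 = 18.59 kΩ.
The fractional drop is R_th/(R_th + R_L); requiring this ≤ 0.0800 gives R_L ≥ R_th(1/0.0800 − 1) = 18.59 × 11.50 = 214 kΩ.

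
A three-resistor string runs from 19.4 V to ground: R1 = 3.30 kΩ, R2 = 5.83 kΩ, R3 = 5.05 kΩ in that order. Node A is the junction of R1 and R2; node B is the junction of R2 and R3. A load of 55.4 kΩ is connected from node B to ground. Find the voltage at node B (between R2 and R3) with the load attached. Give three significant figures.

At node B, R3 is in parallel with the load: R3‖R_L = 4.628 kΩ.
Below node A the resistance is R2 + (R3‖R_L) = 10.46 kΩ, so V_A = 19.4 × 10.46/13.76 = 14.75 V.
Then V_B = V_A × (R3‖R_L)/(R2 + R3‖R_L) = 14.75 × 4.628/10.46 = 6.53 V.

V ≈ 6.53 V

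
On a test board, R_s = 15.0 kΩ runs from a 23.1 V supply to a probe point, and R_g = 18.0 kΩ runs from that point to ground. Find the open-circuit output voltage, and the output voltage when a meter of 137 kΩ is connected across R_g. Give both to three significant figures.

Unloaded: 12.6 V; loaded: 11.9 V

Open-circuit: V = 23.1 × 18.0/(15.0 + 18.0) = 12.6 V.
With the load, R_g becomes R_g‖R_L = 15.91 kΩ, so V = 23.1 × 15.91/30.91 = 11.9 V.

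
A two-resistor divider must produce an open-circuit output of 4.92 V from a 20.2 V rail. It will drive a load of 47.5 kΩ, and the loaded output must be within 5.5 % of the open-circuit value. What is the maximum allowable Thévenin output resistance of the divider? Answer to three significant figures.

Loading drop = R_th/(R_th + R_L) ≤ 0.0550, so R_th ≤ R_L · ε/(1−ε) = 47.5 kΩ × 0.0550/0.9450 = 2.76 kΩ.
(Any R1, R2 with R2/(R1+R2) = 0.244 and R1‖R2 ≤ 2.76 kΩ will meet the spec.)

R_th ≤ 2.76 kΩ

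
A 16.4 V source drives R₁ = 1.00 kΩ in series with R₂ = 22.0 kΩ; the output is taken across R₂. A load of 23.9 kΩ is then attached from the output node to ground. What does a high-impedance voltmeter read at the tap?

The load sits in parallel with R₂: R₂‖R_L = (22.0 × 23.9) / (22.0 + 23.9) = 11.46 kΩ.
V_out = 16.4 × 11.46 / (1.00 + 11.46) = 16.4 × 11.46/12.46 = 15.1 V.

V_out ≈ 15.1 V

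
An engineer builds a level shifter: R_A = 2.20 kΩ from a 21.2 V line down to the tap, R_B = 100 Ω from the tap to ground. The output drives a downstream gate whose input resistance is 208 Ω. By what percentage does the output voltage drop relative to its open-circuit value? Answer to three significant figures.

31.5 %

The divider's output (Thévenin) resistance is R_A‖R_B = 95.65 Ω.
Fractional drop under load = R_th/(R_th + R_L) = 95.65 / (95.65 + 208) = 0.3150.
So the output falls by 31.5 %.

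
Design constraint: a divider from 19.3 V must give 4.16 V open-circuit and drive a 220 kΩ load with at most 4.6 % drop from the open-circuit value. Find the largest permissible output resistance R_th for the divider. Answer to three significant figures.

R_th ≤ 10.6 kΩ

Loading drop = R_th/(R_th + R_L) ≤ 0.0460, so R_th ≤ R_L · ε/(1−ε) = 220 kΩ × 0.0460/0.9540 = 10.6 kΩ.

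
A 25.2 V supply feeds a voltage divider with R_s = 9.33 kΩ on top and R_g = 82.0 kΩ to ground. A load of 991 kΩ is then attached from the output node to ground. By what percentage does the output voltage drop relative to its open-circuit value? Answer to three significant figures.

The divider's output (Thévenin) resistance is R_s‖R_g = 8.377 kΩ.
Fractional drop under load = R_th/(R_th + R_L) = 8.377 / (8.377 + 991) = 0.008382.
So the output falls by 0.838 %.

0.838 %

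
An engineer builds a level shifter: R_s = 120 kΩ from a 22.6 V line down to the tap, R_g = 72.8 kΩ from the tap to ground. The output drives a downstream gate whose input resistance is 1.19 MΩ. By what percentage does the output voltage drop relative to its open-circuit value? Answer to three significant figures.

3.67 %

The divider's output (Thévenin) resistance is R_s‖R_g = 45.31 kΩ.
Fractional drop under load = R_th/(R_th + R_L) = 45.31 / (45.31 + 1190) = 0.03668.
So the output falls by 3.67 %.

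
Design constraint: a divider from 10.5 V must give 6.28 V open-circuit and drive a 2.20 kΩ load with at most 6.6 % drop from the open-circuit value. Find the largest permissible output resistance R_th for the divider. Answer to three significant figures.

Loading drop = R_th/(R_th + R_L) ≤ 0.0660, so R_th ≤ R_L · ε/(1−ε) = 2.20 kΩ × 0.0660/0.9340 = 155 Ω.

R_th ≤ 155 Ω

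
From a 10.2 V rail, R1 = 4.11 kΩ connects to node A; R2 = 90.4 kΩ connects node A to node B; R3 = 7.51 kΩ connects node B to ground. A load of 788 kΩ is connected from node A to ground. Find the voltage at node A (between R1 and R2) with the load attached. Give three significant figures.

Below node A the series string R2+R3 = 97.91 kΩ sits in parallel with the 788 kΩ load: 87.09 kΩ.
V_A = 10.2 × 87.09/(4.11 + 87.09) = 9.74 V.

V ≈ 9.74 V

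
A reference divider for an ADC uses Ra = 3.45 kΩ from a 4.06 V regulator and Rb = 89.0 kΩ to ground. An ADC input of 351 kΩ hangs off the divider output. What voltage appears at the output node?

V_out ≈ 3.87 V

The load sits in parallel with Rb: Rb‖R_L = (89.0 × 351) / (89.0 + 351) = 71.00 kΩ.
V_out = 4.06 × 71.00 / (3.45 + 71.00) = 4.06 × 71.00/74.45 = 3.87 V.
(Unloaded it would have been 3.91 V.)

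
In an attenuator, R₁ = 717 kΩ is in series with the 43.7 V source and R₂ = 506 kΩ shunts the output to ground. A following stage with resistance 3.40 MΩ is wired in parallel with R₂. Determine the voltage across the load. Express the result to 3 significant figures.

V_out ≈ 16.6 V

The load sits in parallel with R₂: R₂‖R_L = (506 × 3400) / (506 + 3400) = 440.5 kΩ.
V_out = 43.7 × 440.5 / (717 + 440.5) = 43.7 × 440.5/1157 = 16.6 V.
(Unloaded it would have been 18.1 V.)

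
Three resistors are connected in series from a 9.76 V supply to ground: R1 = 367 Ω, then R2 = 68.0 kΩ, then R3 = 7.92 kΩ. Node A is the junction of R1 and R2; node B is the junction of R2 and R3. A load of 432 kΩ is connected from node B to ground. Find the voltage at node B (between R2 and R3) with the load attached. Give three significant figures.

V ≈ 0.997 V

At node B, R3 is in parallel with the load: R3‖R_L = 7777 Ω.
Below node A the resistance is R2 + (R3‖R_L) = 75780 Ω, so V_A = 9.76 × 75780/76140 = 9.713 V.
Then V_B = V_A × (R3‖R_L)/(R2 + R3‖R_L) = 9.713 × 7777/75780 = 0.997 V.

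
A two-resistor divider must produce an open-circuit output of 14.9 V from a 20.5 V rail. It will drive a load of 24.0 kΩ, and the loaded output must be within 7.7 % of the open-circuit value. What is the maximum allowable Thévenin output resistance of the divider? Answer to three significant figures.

Loading drop = R_th/(R_th + R_L) ≤ 0.0770, so R_th ≤ R_L · ε/(1−ε) = 24.0 kΩ × 0.0770/0.9230 = 2.00 kΩ.
(Any R1, R2 with R2/(R1+R2) = 0.727 and R1‖R2 ≤ 2.00 kΩ will meet the spec.)

R_th ≤ 2.00 kΩ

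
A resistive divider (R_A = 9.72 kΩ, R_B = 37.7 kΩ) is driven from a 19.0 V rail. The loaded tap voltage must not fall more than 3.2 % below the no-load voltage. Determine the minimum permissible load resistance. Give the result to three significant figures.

R_L(min) ≈ 234 kΩ

Output resistance R_th = R_A‖R_B = (9.72 × 37.7)/47.42 = 7.728 kΩ.
The fractional drop is R_th/(R_th + R_L); requiring this ≤ 0.0320 gives R_L ≥ R_th(1/0.0320 − 1) = 7.728 × 30.25 = 234 kΩ.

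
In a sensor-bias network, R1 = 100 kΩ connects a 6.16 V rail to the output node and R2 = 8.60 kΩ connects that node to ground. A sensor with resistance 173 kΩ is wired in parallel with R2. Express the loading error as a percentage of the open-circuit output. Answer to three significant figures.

The divider's output (Thévenin) resistance is R1‖R2 = 7.919 kΩ.
Fractional drop under load = R_th/(R_th + R_L) = 7.919 / (7.919 + 173) = 0.04377.
So the output falls by 4.38 %.

4.38 %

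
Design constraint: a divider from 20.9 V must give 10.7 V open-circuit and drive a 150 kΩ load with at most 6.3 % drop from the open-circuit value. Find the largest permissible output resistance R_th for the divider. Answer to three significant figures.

Loading drop = R_th/(R_th + R_L) ≤ 0.0630, so R_th ≤ R_L · ε/(1−ε) = 150 kΩ × 0.0630/0.9370 = 10.1 kΩ.
(Any R1, R2 with R2/(R1+R2) = 0.512 and R1‖R2 ≤ 10.1 kΩ will meet the spec.)

R_th ≤ 10.1 kΩ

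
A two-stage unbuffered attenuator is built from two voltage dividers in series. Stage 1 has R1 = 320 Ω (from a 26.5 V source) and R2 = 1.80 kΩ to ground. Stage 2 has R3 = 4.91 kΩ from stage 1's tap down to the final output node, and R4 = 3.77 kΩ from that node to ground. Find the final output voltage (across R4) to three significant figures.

Stage 2 presents R3+R4 = 8680 Ω as a load on stage 1's tap.
Stage 1's lower leg becomes R2‖(R3+R4) = 1491 Ω, so V_mid = 26.5 × 1491/1811 = 21.82 V.
Stage 2 is itself unloaded: V_out = V_mid × R4/(R3+R4) = 21.82 × 3770/8680 = 9.48 V.

V_out ≈ 9.48 V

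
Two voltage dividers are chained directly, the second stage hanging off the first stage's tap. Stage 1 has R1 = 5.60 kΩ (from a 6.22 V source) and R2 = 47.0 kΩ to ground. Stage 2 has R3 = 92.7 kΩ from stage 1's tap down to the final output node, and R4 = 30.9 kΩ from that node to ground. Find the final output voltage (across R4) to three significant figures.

V_out ≈ 1.34 V

Stage 2 presents R3+R4 = 123.6 kΩ as a load on stage 1's tap.
Stage 1's lower leg becomes R2‖(R3+R4) = 34.05 kΩ, so V_mid = 6.22 × 34.05/39.65 = 5.342 V.
Stage 2 is itself unloaded: V_out = V_mid × R4/(R3+R4) = 5.342 × 30.9/123.6 = 1.34 V.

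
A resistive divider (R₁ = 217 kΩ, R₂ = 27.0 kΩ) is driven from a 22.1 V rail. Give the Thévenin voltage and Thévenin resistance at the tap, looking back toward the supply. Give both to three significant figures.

V_th = 2.45 V, R_th = 24.0 kΩ

V_th is the open-circuit tap voltage: 22.1 × 27.0/(217 + 27.0) = 2.45 V.
With the supply zeroed, R₁ and R₂ appear in parallel from the tap: R_th = R₁‖R₂ = (217 × 27.0)/244.0 = 24.0 kΩ.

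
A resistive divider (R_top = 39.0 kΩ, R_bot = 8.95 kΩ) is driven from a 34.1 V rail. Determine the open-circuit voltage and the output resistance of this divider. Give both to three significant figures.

V_th = 6.36 V, R_th = 7.28 kΩ

V_th is the open-circuit tap voltage: 34.1 × 8.95/(39.0 + 8.95) = 6.36 V.
With the supply zeroed, R_top and R_bot appear in parallel from the tap: R_th = R_top‖R_bot = (39.0 × 8.95)/47.95 = 7.28 kΩ.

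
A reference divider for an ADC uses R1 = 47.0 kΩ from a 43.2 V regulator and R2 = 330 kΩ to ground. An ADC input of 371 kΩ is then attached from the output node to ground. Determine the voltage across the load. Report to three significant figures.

V_out ≈ 34.0 V

The load sits in parallel with R2: R2‖R_L = (330 × 371) / (330 + 371) = 174.7 kΩ.
V_out = 43.2 × 174.7 / (47.0 + 174.7) = 43.2 × 174.7/221.7 = 34.0 V.
(Unloaded it would have been 37.8 V.)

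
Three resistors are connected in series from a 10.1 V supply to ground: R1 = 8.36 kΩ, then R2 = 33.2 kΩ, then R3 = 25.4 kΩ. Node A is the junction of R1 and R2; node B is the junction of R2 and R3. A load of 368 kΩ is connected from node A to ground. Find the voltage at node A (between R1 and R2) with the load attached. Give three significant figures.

Below node A the series string R2+R3 = 58.60 kΩ sits in parallel with the 368 kΩ load: 50.55 kΩ.
V_A = 10.1 × 50.55/(8.36 + 50.55) = 8.67 V.

V ≈ 8.67 V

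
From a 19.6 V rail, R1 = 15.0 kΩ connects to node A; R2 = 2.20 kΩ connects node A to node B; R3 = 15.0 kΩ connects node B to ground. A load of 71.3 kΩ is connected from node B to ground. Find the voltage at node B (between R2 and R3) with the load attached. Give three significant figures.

At node B, R3 is in parallel with the load: R3‖R_L = 12.39 kΩ.
Below node A the resistance is R2 + (R3‖R_L) = 14.59 kΩ, so V_A = 19.6 × 14.59/29.59 = 9.665 V.
Then V_B = V_A × (R3‖R_L)/(R2 + R3‖R_L) = 9.665 × 12.39/14.59 = 8.21 V.

V ≈ 8.21 V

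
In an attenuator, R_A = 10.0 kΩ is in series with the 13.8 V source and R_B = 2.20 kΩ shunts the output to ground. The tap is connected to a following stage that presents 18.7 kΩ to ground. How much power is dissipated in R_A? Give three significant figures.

P ≈ 13.3 mW

Total resistance from the source is R_A + (R_B‖R_L) = 11.97 kΩ, so I = 13.8/11.97 kΩ = 1.153 mA.
P = I²·R_A = (1.153 mA)² × 10.0 kΩ = 13.3 mW.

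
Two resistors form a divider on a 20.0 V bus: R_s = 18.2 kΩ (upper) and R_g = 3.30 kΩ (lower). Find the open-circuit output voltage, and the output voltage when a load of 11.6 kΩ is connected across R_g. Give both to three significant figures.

Unloaded: 3.07 V; loaded: 2.47 V

Open-circuit: V = 20.0 × 3.30/(18.2 + 3.30) = 3.07 V.
With the load, R_g becomes R_g‖R_L = 2.569 kΩ, so V = 20.0 × 2.569/20.77 = 2.47 V.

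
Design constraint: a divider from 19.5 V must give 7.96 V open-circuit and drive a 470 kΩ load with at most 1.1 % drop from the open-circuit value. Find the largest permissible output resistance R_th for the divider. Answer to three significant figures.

Loading drop = R_th/(R_th + R_L) ≤ 0.0110, so R_th ≤ R_L · ε/(1−ε) = 470 kΩ × 0.0110/0.9890 = 5.23 kΩ.

R_th ≤ 5.23 kΩ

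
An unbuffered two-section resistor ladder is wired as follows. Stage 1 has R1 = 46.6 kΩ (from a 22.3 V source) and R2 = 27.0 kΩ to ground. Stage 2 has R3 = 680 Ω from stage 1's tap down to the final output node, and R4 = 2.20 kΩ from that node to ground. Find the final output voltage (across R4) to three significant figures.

V_out ≈ 0.901 V

Stage 2 presents R3+R4 = 2880 Ω as a load on stage 1's tap.
Stage 1's lower leg becomes R2‖(R3+R4) = 2602 Ω, so V_mid = 22.3 × 2602/49200 = 1.179 V.
Stage 2 is itself unloaded: V_out = V_mid × R4/(R3+R4) = 1.179 × 2200/2880 = 0.901 V.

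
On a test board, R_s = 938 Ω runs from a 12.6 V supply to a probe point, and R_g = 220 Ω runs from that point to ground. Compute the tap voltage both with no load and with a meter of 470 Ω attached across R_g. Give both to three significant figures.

Unloaded: 2.39 V; loaded: 1.74 V

Open-circuit: V = 12.6 × 220/(938 + 220) = 2.39 V.
With the load, R_g becomes R_g‖R_L = 149.9 Ω, so V = 12.6 × 149.9/1088 = 1.74 V.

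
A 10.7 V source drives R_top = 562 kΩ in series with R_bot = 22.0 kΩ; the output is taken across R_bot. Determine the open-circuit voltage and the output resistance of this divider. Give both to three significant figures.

V_th = 0.403 V, R_th = 21.2 kΩ

V_th is the open-circuit tap voltage: 10.7 × 22.0/(562 + 22.0) = 0.403 V.
With the supply zeroed, R_top and R_bot appear in parallel from the tap: R_th = R_top‖R_bot = (562 × 22.0)/584.0 = 21.2 kΩ.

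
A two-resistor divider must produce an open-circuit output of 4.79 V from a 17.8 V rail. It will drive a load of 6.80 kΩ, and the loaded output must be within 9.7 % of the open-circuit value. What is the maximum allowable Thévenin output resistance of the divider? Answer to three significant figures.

R_th ≤ 730 Ω

Loading drop = R_th/(R_th + R_L) ≤ 0.0970, so R_th ≤ R_L · ε/(1−ε) = 6.80 kΩ × 0.0970/0.9030 = 730 Ω.
(Any R1, R2 with R2/(R1+R2) = 0.269 and R1‖R2 ≤ 730 Ω will meet the spec.)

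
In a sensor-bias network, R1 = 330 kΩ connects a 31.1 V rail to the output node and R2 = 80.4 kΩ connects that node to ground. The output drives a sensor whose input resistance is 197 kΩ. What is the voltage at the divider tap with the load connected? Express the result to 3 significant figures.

V_out ≈ 4.59 V

The load sits in parallel with R2: R2‖R_L = (80.4 × 197) / (80.4 + 197) = 57.10 kΩ.
V_out = 31.1 × 57.10 / (330 + 57.10) = 31.1 × 57.10/387.1 = 4.59 V.
(Unloaded it would have been 6.09 V.)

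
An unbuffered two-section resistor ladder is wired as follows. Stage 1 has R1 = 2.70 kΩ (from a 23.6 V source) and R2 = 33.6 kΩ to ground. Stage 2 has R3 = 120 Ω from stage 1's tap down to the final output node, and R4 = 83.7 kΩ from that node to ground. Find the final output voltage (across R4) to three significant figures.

V_out ≈ 21.2 V

Stage 2 presents R3+R4 = 83820 Ω as a load on stage 1's tap.
Stage 1's lower leg becomes R2‖(R3+R4) = 23990 Ω, so V_mid = 23.6 × 23990/26690 = 21.21 V.
Stage 2 is itself unloaded: V_out = V_mid × R4/(R3+R4) = 21.21 × 83700/83820 = 21.2 V.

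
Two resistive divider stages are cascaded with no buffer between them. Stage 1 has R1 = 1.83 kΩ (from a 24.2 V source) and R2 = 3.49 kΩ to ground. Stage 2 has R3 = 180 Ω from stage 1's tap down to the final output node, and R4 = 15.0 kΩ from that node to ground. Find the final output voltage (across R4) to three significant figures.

V_out ≈ 14.5 V

Stage 2 presents R3+R4 = 15180 Ω as a load on stage 1's tap.
Stage 1's lower leg becomes R2‖(R3+R4) = 2838 Ω, so V_mid = 24.2 × 2838/4668 = 14.71 V.
Stage 2 is itself unloaded: V_out = V_mid × R4/(R3+R4) = 14.71 × 15000/15180 = 14.5 V.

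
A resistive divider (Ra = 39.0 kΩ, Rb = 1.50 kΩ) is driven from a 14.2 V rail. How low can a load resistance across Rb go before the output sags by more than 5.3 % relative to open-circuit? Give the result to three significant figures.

R_L(min) ≈ 25.8 kΩ

Output resistance R_th = Ra‖Rb = (39.0 × 1.50)/40.50 = 1.444 kΩ.
The fractional drop is R_th/(R_th + R_L); requiring this ≤ 0.0530 gives R_L ≥ R_th(1/0.0530 − 1) = 1.444 × 17.87 = 25.8 kΩ.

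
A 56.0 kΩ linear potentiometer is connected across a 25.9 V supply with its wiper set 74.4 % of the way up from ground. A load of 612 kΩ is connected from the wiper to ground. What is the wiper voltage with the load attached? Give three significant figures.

The wiper splits the pot into (1−α)R = 14.34 kΩ above and αR = 41.66 kΩ below.
Lower section ‖ load = 39.01 kΩ.
V_wiper = 25.9 × 39.01/(14.34 + 39.01) = 18.9 V.

V ≈ 18.9 V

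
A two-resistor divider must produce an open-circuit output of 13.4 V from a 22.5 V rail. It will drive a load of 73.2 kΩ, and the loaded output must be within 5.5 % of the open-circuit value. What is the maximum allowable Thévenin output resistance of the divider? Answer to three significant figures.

R_th ≤ 4.26 kΩ

Loading drop = R_th/(R_th + R_L) ≤ 0.0550, so R_th ≤ R_L · ε/(1−ε) = 73.2 kΩ × 0.0550/0.9450 = 4.26 kΩ.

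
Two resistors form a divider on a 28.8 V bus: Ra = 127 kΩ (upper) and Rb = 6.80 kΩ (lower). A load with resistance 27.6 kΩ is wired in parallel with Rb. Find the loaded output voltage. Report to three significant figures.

The load sits in parallel with Rb: Rb‖R_L = (6.80 × 27.6) / (6.80 + 27.6) = 5.456 kΩ.
V_out = 28.8 × 5.456 / (127 + 5.456) = 28.8 × 5.456/132.5 = 1.19 V.

V_out ≈ 1.19 V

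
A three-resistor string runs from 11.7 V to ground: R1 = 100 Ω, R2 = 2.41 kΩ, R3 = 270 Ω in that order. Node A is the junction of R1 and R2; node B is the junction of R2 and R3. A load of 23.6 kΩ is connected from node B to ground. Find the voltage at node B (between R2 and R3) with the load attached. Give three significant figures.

At node B, R3 is in parallel with the load: R3‖R_L = 266.9 Ω.
Below node A the resistance is R2 + (R3‖R_L) = 2677 Ω, so V_A = 11.7 × 2677/2777 = 11.28 V.
Then V_B = V_A × (R3‖R_L)/(R2 + R3‖R_L) = 11.28 × 266.9/2677 = 1.12 V.

V ≈ 1.12 V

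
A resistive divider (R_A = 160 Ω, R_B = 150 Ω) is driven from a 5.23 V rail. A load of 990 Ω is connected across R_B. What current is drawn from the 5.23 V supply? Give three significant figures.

I ≈ 18.0 mA

R_B‖R_L = 130.3 Ω, so the source sees R_A + R_B‖R_L = 290.3 Ω.
I = 5.23 V / 290.3 Ω = 18.0 mA.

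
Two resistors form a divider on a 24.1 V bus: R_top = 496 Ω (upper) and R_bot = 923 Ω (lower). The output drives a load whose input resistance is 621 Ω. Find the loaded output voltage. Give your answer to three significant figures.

V_out ≈ 10.3 V

The load sits in parallel with R_bot: R_bot‖R_L = (923 × 621) / (923 + 621) = 371.2 Ω.
V_out = 24.1 × 371.2 / (496 + 371.2) = 24.1 × 371.2/867.2 = 10.3 V.
(Unloaded it would have been 15.7 V.)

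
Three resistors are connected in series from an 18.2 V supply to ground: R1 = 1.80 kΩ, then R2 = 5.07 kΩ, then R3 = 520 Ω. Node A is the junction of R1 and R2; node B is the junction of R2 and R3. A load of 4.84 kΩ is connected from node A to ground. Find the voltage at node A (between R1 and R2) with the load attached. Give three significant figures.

Below node A the series string R2+R3 = 5590 Ω sits in parallel with the 4840 Ω load: 2594 Ω.
V_A = 18.2 × 2594/(1800 + 2594) = 10.7 V.

V ≈ 10.7 V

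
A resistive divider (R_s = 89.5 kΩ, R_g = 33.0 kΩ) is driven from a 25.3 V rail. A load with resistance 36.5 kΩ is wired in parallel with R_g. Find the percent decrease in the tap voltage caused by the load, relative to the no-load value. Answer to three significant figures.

The divider's output (Thévenin) resistance is R_s‖R_g = 24.11 kΩ.
Fractional drop under load = R_th/(R_th + R_L) = 24.11 / (24.11 + 36.5) = 0.3978.
So the output falls by 39.8 %.

39.8 %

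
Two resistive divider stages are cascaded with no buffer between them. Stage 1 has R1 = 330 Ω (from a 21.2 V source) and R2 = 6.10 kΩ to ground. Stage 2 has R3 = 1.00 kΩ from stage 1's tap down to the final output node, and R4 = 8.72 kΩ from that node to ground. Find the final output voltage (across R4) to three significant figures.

Stage 2 presents R3+R4 = 9720 Ω as a load on stage 1's tap.
Stage 1's lower leg becomes R2‖(R3+R4) = 3748 Ω, so V_mid = 21.2 × 3748/4078 = 19.48 V.
Stage 2 is itself unloaded: V_out = V_mid × R4/(R3+R4) = 19.48 × 8720/9720 = 17.5 V.

V_out ≈ 17.5 V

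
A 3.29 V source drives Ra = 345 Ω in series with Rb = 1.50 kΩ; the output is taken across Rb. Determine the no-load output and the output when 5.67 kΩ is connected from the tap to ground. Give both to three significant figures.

Unloaded: 2.67 V; loaded: 2.55 V

Open-circuit: V = 3.29 × 1500/(345 + 1500) = 2.67 V.
With the load, Rb becomes Rb‖R_L = 1186 Ω, so V = 3.29 × 1186/1531 = 2.55 V.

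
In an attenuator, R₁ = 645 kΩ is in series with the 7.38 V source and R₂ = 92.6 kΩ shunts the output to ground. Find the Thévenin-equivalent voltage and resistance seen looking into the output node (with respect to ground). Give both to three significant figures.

V_th is the open-circuit tap voltage: 7.38 × 92.6/(645 + 92.6) = 0.927 V.
With the supply zeroed, R₁ and R₂ appear in parallel from the tap: R_th = R₁‖R₂ = (645 × 92.6)/737.6 = 81.0 kΩ.

V_th = 0.927 V, R_th = 81.0 kΩ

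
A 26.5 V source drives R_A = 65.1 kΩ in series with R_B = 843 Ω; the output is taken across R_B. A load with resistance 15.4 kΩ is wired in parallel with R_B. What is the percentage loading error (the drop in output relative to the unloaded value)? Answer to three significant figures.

The divider's output (Thévenin) resistance is R_A‖R_B = 832.2 Ω.
Fractional drop under load = R_th/(R_th + R_L) = 832.2 / (832.2 + 15400) = 0.05127.
So the output falls by 5.13 %.

5.13 %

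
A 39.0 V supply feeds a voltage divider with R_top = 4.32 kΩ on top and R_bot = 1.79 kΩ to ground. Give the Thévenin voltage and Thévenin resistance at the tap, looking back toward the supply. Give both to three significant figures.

V_th = 11.4 V, R_th = 1.27 kΩ

V_th is the open-circuit tap voltage: 39.0 × 1.79/(4.32 + 1.79) = 11.4 V.
With the supply zeroed, R_top and R_bot appear in parallel from the tap: R_th = R_top‖R_bot = (4.32 × 1.79)/6.110 = 1.27 kΩ.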